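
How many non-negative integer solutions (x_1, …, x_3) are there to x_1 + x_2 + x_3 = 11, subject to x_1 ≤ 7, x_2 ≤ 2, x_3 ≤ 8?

18

Ignoring the caps, the number of non-negative solutions to x_1+…+x_3 = 11 is C(13,2) = 78.
Subtract solutions that violate a single cap (substitute x_i' = x_i − (cap_i+1)): x_1 ≥ 8 gives C(5,2) = 10; x_2 ≥ 3 gives C(10,2) = 45; x_3 ≥ 9 gives C(4,2) = 6. Together 61.
Add back pairs where two caps are both exceeded: 1 + 0 + 0 = 1.
By inclusion–exclusion the count is 78 − 61 + 1 = 18.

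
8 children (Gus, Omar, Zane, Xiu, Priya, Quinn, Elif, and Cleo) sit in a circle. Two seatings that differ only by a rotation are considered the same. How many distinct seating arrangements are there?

Fix one person's seat to break rotational symmetry; the remaining 7 people can be arranged in (7)! = 5040 ways.

5040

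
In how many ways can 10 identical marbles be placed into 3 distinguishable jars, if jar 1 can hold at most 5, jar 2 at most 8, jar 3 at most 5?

33

By stars and bars, unrestricted non-negative solutions to x_1+…+x_3 = 10 number C(10+2,2) = 66.
Subtract solutions that violate a single cap (substitute x_i' = x_i − (cap_i+1)): x_1 ≥ 6 gives C(6,2) = 15; x_2 ≥ 9 gives C(3,2) = 3; x_3 ≥ 6 gives C(6,2) = 15. Together 33.
No two caps can be exceeded simultaneously, so the pair terms are all 0.
By inclusion–exclusion the count is 66 − 33 + 0 = 33.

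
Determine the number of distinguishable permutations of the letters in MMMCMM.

The 6 letters of MMMCMM have repeats: M appearing 5 times.
Dividing 6! = 720 by 5! = 120 for the repeated letters gives 6.

6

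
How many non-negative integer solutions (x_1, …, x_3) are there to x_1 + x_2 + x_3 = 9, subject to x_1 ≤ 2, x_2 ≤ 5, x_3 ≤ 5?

Ignoring the caps, the number of non-negative solutions to x_1+…+x_3 = 9 is C(11,2) = 55.
Subtract solutions that violate a single cap (substitute x_i' = x_i − (cap_i+1)): x_1 ≥ 3 gives C(8,2) = 28; x_2 ≥ 6 gives C(5,2) = 10; x_3 ≥ 6 gives C(5,2) = 10. Together 48.
Add back pairs where two caps are both exceeded: 1 + 1 + 0 = 2.
By inclusion–exclusion the count is 55 − 48 + 2 = 9.

9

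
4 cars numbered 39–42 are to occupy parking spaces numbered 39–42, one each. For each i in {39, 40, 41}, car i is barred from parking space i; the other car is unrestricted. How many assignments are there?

11

Let Aᵢ (for i ∈ {39, 40, 41}) be the placements that put car i in its forbidden parking space. Any j of these fix j positions, leaving (4−j)! ways to fill the rest, and there are C(3,j) ways to pick which j.
By inclusion–exclusion, the number of valid placements is Σ_{j=0}^{3} (−1)^j C(3,j)·(4−j)!.
Computing: 24 − 18 + 6 − 1 = 11.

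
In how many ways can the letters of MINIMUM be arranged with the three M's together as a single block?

60

Treat the 3 copies of M as a single block. The multiset to arrange is then {MMM, I, I, N, U}, 5 items in all.
That gives (5)!/(2!) = 60 arrangements.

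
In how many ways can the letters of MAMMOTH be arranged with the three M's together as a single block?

Treat the 3 copies of M as a single block. The multiset to arrange is then {MMM, A, H, O, T}, 5 items in all.
All 5 items are distinct, so there are (5)! = 120 arrangements.

120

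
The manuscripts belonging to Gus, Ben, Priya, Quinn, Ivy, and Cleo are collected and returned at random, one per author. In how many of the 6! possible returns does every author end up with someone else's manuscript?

265

This is the derangement count D_6: permutations of 6 items with no fixed point.
By inclusion–exclusion this is Σ_{j=0}^{6} (−1)^j C(6,j)·(6−j)!.
Computing: 720 − 720 + 360 − 120 + 30 − 6 + 1 = 265.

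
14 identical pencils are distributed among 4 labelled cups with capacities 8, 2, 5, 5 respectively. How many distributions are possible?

62

Without the upper bounds there are C(17,3) = 680 ways to split 14 among 4 cups.
Subtract solutions that violate a single cap (substitute x_i' = x_i − (cap_i+1)): x_1 ≥ 9 gives C(8,3) = 56; x_2 ≥ 3 gives C(14,3) = 364; x_3 ≥ 6 gives C(11,3) = 165; x_4 ≥ 6 gives C(11,3) = 165. Together 750.
Add back pairs where two caps are both exceeded: 10 + 0 + 0 + 56 + 56 + 10 = 132.
By inclusion–exclusion the count is 680 − 750 + 132 = 62.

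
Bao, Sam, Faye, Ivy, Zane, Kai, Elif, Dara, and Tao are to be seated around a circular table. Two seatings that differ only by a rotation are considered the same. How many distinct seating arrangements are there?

40320

Fix one person's seat to break rotational symmetry; the remaining 8 people can be arranged in (8)! = 40320 ways.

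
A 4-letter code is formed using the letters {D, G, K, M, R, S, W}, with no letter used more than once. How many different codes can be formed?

With no repetition, fill the 4 letters in order: 7 choices, then 6, down to 4.
7 × 6 × 5 × 4 = 840.

840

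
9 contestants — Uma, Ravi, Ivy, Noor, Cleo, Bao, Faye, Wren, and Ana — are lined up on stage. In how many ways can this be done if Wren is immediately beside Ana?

Place the 7 others and the Wren-Ana pair as 8 objects in a line; the pair has 2 internal arrangements.
So the count is 2·(8)! = 80640.

80640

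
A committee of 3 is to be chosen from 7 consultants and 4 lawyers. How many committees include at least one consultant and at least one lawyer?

126

With no constraint there are C(11,3) = 165 possible selections.
Subtract selections that omit an entire group: no consultants → C(4,3) = 4; no lawyers → C(7,3) = 35.
Both groups omitted at once is impossible, so 165 − 39 = 126.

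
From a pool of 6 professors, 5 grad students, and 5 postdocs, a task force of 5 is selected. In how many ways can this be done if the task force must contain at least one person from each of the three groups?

3200

Unrestricted: C(16,5) = 4368 ways to pick any 5 of the 16.
Selections missing a whole group: no professors → C(10,5) = 252; no grad students → C(11,5) = 462; no postdocs → C(11,5) = 462.
Add back selections omitting two groups (i.e. drawn from a single group): C(6,5) + C(5,5) + C(5,5) = 8.
By inclusion–exclusion: 4368 − 1176 + 8 = 3200.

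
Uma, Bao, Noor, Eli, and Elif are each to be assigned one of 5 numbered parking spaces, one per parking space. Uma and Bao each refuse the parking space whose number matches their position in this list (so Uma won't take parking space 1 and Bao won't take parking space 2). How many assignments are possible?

78

Let Aᵢ (for i ∈ {1, 2}) be the placements that put person i in their forbidden parking space. Any j of these fix j positions, leaving (5−j)! ways to fill the rest, and there are C(2,j) ways to pick which j.
By inclusion–exclusion, the number of valid placements is Σ_{j=0}^{2} (−1)^j C(2,j)·(5−j)!.
Computing: 120 − 48 + 6 = 78.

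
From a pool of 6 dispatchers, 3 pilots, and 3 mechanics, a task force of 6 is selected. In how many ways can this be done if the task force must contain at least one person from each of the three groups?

756

With no constraint there are C(12,6) = 924 possible selections.
Subtract selections that omit an entire group: no dispatchers → C(6,6) = 1; no pilots → C(9,6) = 84; no mechanics → C(9,6) = 84.
Add back selections omitting two groups (i.e. drawn from a single group): C(6,6) + C(3,6) + C(3,6) = 1.
By inclusion–exclusion: 924 − 169 + 1 = 756.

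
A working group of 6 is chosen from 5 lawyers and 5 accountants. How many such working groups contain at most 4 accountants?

205

Split by how many accountants are chosen (0 through 4).
Sum: C(5,0)·C(5,6) + C(5,1)·C(5,5) + C(5,2)·C(5,4) + C(5,3)·C(5,3) + C(5,4)·C(5,2) = 0 + 5 + 50 + 100 + 50 = 205.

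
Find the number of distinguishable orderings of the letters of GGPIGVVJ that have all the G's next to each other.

Treat the 3 copies of G as a single block. The multiset to arrange is then {GGG, I, J, P, V, V}, 6 items in all.
That gives (6)!/(2!) = 360 arrangements.

360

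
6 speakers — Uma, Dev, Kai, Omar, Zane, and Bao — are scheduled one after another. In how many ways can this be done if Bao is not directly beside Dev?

480

There are 6! = 720 arrangements in all. If Bao and Dev are adjacent, merging them into one block gives 2·(5)! = 240 arrangements.
So 720 − 240 = 480 arrangements keep them apart.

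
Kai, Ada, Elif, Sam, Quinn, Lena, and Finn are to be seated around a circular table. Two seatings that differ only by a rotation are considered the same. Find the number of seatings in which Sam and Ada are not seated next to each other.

All circular seatings of 7 people number (6)! = 720.
Those with Sam next to Ada: fuse the pair into one unit and seat 6 units around a circle — 2·(5)! = 240.
Subtracting, 720 − 240 = 480.

480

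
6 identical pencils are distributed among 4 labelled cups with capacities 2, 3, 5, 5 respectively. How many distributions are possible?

52

Without the upper bounds there are C(9,3) = 84 ways to split 6 among 4 cups.
Subtract solutions that violate a single cap (substitute x_i' = x_i − (cap_i+1)): x_1 ≥ 3 gives C(6,3) = 20; x_2 ≥ 4 gives C(5,3) = 10; x_3 ≥ 6 gives C(3,3) = 1; x_4 ≥ 6 gives C(3,3) = 1. Together 32.
No two caps can be exceeded simultaneously, so the pair terms are all 0.
By inclusion–exclusion the count is 84 − 32 + 0 = 52.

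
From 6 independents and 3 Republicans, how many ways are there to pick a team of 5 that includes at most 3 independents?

75

Split by how many independents are chosen (0 through 3).
Sum: C(6,0)·C(3,5) + C(6,1)·C(3,4) + C(6,2)·C(3,3) + C(6,3)·C(3,2) = 0 + 0 + 15 + 60 = 75.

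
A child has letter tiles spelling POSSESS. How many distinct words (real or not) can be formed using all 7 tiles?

Letter multiplicities in POSSESS: E×1, O×1, P×1, S×4.
Dividing 7! = 5040 by 4! = 24 for the repeated letters gives 210.

210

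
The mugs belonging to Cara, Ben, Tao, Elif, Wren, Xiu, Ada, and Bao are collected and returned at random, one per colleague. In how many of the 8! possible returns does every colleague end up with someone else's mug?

This is the derangement count D_8: permutations of 8 items with no fixed point.
By inclusion–exclusion this is Σ_{j=0}^{8} (−1)^j C(8,j)·(8−j)!.
Computing: 40320 − 40320 + 20160 − 6720 + 1680 − 336 + 56 − 8 + 1 = 14833.

14833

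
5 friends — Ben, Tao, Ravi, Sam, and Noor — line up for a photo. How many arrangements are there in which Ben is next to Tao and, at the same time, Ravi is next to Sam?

Treat {Ben,Tao} as one block (2 orders) and {Ravi,Sam} as another (2 orders).
That leaves 3 units to arrange: 2 × 2 × 3! = 4 × 6 = 24.

24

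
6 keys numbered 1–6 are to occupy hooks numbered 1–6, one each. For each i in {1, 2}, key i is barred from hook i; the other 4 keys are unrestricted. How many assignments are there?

504

Let Aᵢ (for i ∈ {1, 2}) be the placements that put key i in its forbidden hook. Any j of these fix j positions, leaving (6−j)! ways to fill the rest, and there are C(2,j) ways to pick which j.
By inclusion–exclusion, the number of valid placements is Σ_{j=0}^{2} (−1)^j C(2,j)·(6−j)!.
Computing: 720 − 240 + 24 = 504.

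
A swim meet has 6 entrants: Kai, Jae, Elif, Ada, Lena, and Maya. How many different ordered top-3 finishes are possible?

There are 6 choices for 1st place, 5 for 2nd, and 4 for 3rd.
That gives 6 × 5 × 4 = 120.

120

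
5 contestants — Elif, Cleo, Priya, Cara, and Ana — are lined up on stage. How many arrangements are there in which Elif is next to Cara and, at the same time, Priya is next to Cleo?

24

Treat {Elif,Cara} as one block (2 orders) and {Priya,Cleo} as another (2 orders).
That leaves 3 units to arrange: 2 × 2 × 3! = 4 × 6 = 24.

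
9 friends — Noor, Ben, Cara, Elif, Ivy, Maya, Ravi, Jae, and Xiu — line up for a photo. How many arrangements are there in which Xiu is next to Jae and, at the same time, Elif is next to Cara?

Treat {Xiu,Jae} as one block (2 orders) and {Elif,Cara} as another (2 orders).
That leaves 7 units to arrange: 2 × 2 × 7! = 4 × 5040 = 20160.

20160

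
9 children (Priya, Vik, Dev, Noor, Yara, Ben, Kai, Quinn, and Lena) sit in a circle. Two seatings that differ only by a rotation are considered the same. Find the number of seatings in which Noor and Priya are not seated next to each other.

Without the restriction there are (8)! = 40320 seatings.
Those with Noor next to Priya: fuse the pair into one unit and seat 8 units around a circle — 2·(7)! = 10080.
Subtracting, 40320 − 10080 = 30240.

30240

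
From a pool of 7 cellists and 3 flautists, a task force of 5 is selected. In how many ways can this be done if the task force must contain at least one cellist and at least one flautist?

With no constraint there are C(10,5) = 252 possible selections.
Selections missing a whole group: no cellists → C(3,5) = 0; no flautists → C(7,5) = 21.
Both groups omitted at once is impossible, so 252 − 21 = 231.

231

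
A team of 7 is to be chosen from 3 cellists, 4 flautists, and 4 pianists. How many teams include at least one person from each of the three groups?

With no constraint there are C(11,7) = 330 possible selections.
Selections missing a whole group: no cellists → C(8,7) = 8; no flautists → C(7,7) = 1; no pianists → C(7,7) = 1.
Add back selections omitting two groups (i.e. drawn from a single group): C(3,7) + C(4,7) + C(4,7) = 0.
By inclusion–exclusion: 330 − 10 + 0 = 320.

320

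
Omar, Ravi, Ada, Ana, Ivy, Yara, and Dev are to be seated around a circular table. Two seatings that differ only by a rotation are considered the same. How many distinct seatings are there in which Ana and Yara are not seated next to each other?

Without the restriction there are (6)! = 720 seatings.
Seatings with Ana beside Yara: treat them as a block with 2 internal orders, giving 2 × (5)! = 240.
Subtracting, 720 − 240 = 480.

480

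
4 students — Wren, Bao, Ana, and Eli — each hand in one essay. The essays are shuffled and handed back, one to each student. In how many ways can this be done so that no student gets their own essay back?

Let Aᵢ be the assignments in which student i gets their own essay. We want the size of the complement of A₁∪…∪A_4.
By inclusion–exclusion this is Σ_{j=0}^{4} (−1)^j C(4,j)·(4−j)!.
Computing: 24 − 24 + 12 − 4 + 1 = 9.

9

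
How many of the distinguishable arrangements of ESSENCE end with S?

Fix S in the last position and arrange the remaining 6 letters.
Those 6 letters have E appearing 3 times, giving (6)!/(3!) = 120.

120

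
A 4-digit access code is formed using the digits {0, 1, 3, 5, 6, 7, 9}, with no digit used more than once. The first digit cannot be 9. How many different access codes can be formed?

The first digit has 7−1 = 6 choices (anything except 9).
The remaining 3 digits are filled from the other 6 symbols without repetition: 6 × 5 × 4 = 120.
Total: 6 × 120 = 720.

720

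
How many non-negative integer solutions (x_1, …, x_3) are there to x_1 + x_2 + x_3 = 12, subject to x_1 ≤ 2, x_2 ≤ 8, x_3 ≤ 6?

By stars and bars, unrestricted non-negative solutions to x_1+…+x_3 = 12 number C(12+2,2) = 91.
Subtract solutions that violate a single cap (substitute x_i' = x_i − (cap_i+1)): x_1 ≥ 3 gives C(11,2) = 55; x_2 ≥ 9 gives C(5,2) = 10; x_3 ≥ 7 gives C(7,2) = 21. Together 86.
Add back pairs where two caps are both exceeded: 1 + 6 + 0 = 7.
By inclusion–exclusion the count is 91 − 86 + 7 = 12.

12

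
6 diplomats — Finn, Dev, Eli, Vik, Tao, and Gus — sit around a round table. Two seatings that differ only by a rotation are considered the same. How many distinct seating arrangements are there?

Around a circle, 6 distinct people have 6!/6 = (5)! = 120 rotationally distinct seatings.

120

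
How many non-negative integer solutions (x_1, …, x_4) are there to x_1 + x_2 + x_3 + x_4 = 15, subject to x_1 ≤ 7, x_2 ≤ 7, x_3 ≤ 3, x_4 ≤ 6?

Without the upper bounds there are C(18,3) = 816 ways to split 15 among 4 variables.
Subtract solutions that violate a single cap (substitute x_i' = x_i − (cap_i+1)): x_1 ≥ 8 gives C(10,3) = 120; x_2 ≥ 8 gives C(10,3) = 120; x_3 ≥ 4 gives C(14,3) = 364; x_4 ≥ 7 gives C(11,3) = 165. Together 769.
Add back pairs where two caps are both exceeded: 0 + 20 + 1 + 20 + 1 + 35 = 77.
By inclusion–exclusion the count is 816 − 769 + 77 = 124.

124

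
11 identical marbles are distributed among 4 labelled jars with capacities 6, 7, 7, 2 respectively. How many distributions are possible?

Ignoring the caps, the number of non-negative solutions to x_1+…+x_4 = 11 is C(14,3) = 364.
Subtract solutions that violate a single cap (substitute x_i' = x_i − (cap_i+1)): x_1 ≥ 7 gives C(7,3) = 35; x_2 ≥ 8 gives C(6,3) = 20; x_3 ≥ 8 gives C(6,3) = 20; x_4 ≥ 3 gives C(11,3) = 165. Together 240.
Add back pairs where two caps are both exceeded: 0 + 0 + 4 + 0 + 1 + 1 = 6.
By inclusion–exclusion the count is 364 − 240 + 6 = 130.

130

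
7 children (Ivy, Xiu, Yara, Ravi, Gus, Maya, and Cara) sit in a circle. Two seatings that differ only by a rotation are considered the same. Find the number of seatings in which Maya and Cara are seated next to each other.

Treat {Maya, Cara} as one unit (2 internal orders) and seat the resulting 6 units around the table: (5)! circular arrangements.
So 2 × (5)! = 2 × 120 = 240.

240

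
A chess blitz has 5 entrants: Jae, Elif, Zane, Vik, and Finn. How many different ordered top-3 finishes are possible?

This is an ordered selection of 3 from 5: P(5,3).
That gives 5 × 4 × 3 = 60.

60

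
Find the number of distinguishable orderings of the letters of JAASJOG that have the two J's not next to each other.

900

Total arrangements of JAASJOG: 7!/(2!·2!) = 1260.
If the two J's are adjacent, glue them into one block, leaving 6 items to arrange: (6)!/(2!) = 360 ways.
Hence 1260 − 360 = 900.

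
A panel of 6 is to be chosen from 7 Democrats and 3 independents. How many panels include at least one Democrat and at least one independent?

203

Total 6-person selections from all 10: C(10,6) = 210.
Selections missing a whole group: no Democrats → C(3,6) = 0; no independents → C(7,6) = 7.
Both groups omitted at once is impossible, so 210 − 7 = 203.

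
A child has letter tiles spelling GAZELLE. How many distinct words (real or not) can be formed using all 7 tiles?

1260

Letter multiplicities in GAZELLE: A×1, E×2, G×1, L×2, Z×1.
Dividing 7! = 5040 by 2!·2! = 4 for the repeated letters gives 1260.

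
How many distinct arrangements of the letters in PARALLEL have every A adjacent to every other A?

Treat the 2 copies of A as a single block. The multiset to arrange is then {AA, E, L, L, L, P, R}, 7 items in all.
That gives (7)!/(3!) = 840 arrangements.

840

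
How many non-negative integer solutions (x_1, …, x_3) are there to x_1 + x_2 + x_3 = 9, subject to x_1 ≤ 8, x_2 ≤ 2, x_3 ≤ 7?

Ignoring the caps, the number of non-negative solutions to x_1+…+x_3 = 9 is C(11,2) = 55.
Subtract solutions that violate a single cap (substitute x_i' = x_i − (cap_i+1)): x_1 ≥ 9 gives C(2,2) = 1; x_2 ≥ 3 gives C(8,2) = 28; x_3 ≥ 8 gives C(3,2) = 3. Together 32.
No two caps can be exceeded simultaneously, so the pair terms are all 0.
By inclusion–exclusion the count is 55 − 32 + 0 = 23.

23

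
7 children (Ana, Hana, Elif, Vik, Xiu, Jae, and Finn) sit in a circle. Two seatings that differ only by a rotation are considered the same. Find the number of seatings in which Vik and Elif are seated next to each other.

Treat {Vik, Elif} as one unit (2 internal orders) and seat the resulting 6 units around the table: (5)! circular arrangements.
So 2 × (5)! = 2 × 120 = 240.

240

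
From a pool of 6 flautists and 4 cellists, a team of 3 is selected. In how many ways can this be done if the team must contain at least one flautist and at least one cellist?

With no constraint there are C(10,3) = 120 possible selections.
Subtract selections that omit an entire group: no flautists → C(4,3) = 4; no cellists → C(6,3) = 20.
Both groups omitted at once is impossible, so 120 − 24 = 96.

96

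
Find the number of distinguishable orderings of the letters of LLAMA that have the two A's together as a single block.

12

Treat the 2 copies of A as a single block. The multiset to arrange is then {AA, L, L, M}, 4 items in all.
That gives (4)!/(2!) = 12 arrangements.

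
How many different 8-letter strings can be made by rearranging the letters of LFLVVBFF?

Letter multiplicities in LFLVVBFF: B×1, F×3, L×2, V×2.
Dividing 8! = 40320 by 3!·2!·2! = 24 for the repeated letters gives 1680.

1680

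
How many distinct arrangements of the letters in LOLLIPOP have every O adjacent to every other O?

Treat the 2 copies of O as a single block. The multiset to arrange is then {OO, I, L, L, L, P, P}, 7 items in all.
That gives (7)!/(3!·2!) = 420 arrangements.

420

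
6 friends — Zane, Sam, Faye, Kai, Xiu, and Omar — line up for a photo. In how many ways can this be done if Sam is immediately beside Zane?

240

Treat {Sam, Zane} as a single unit. There are 5 units to order, and the pair itself can be ordered 2 ways.
That gives 2 × 5! = 2 × 120 = 240.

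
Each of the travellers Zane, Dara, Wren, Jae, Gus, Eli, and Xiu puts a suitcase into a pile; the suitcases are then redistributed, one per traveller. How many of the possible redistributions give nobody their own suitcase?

This is the derangement count D_7: permutations of 7 items with no fixed point.
By inclusion–exclusion this is Σ_{j=0}^{7} (−1)^j C(7,j)·(7−j)!.
Computing: 5040 − 5040 + 2520 − 840 + 210 − 42 + 7 − 1 = 1854.

1854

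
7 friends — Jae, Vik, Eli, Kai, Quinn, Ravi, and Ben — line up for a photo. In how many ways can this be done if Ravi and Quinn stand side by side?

1440

Glue Ravi and Quinn into one block (2 internal orders), leaving 6 units to arrange in a row.
So the count is 2·(6)! = 1440.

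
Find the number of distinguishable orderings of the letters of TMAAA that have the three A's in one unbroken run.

Treat the 3 copies of A as a single block. The multiset to arrange is then {AAA, M, T}, 3 items in all.
All 3 items are distinct, so there are (3)! = 6 arrangements.

6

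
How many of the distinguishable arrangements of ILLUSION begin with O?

Fix O in the first position and arrange the remaining 7 letters.
Those 7 letters have I appearing twice and L appearing twice, giving (7)!/(2!·2!) = 1260.

1260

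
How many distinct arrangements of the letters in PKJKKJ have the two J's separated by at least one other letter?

40

Total arrangements of PKJKKJ: 6!/(3!·2!) = 60.
If the two J's are adjacent, glue them into one block, leaving 5 items to arrange: (5)!/(3!) = 20 ways.
Hence 60 − 20 = 40.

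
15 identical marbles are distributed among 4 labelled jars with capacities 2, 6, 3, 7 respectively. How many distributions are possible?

Ignoring the caps, the number of non-negative solutions to x_1+…+x_4 = 15 is C(18,3) = 816.
Subtract solutions that violate a single cap (substitute x_i' = x_i − (cap_i+1)): x_1 ≥ 3 gives C(15,3) = 455; x_2 ≥ 7 gives C(11,3) = 165; x_3 ≥ 4 gives C(14,3) = 364; x_4 ≥ 8 gives C(10,3) = 120. Together 1104.
Add back pairs where two caps are both exceeded: 56 + 165 + 35 + 35 + 1 + 20 = 312.
Subtract triples: 4 + 0 + 1 + 0 = 5.
By inclusion–exclusion the count is 816 − 1104 + 312 − 5 = 19.

19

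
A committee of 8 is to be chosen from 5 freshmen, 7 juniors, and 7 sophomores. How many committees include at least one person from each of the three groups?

71589

Unrestricted: C(19,8) = 75582 ways to pick any 8 of the 19.
Subtract selections that omit an entire group: no freshmen → C(14,8) = 3003; no juniors → C(12,8) = 495; no sophomores → C(12,8) = 495.
Add back selections omitting two groups (i.e. drawn from a single group): C(5,8) + C(7,8) + C(7,8) = 0.
By inclusion–exclusion: 75582 − 3993 + 0 = 71589.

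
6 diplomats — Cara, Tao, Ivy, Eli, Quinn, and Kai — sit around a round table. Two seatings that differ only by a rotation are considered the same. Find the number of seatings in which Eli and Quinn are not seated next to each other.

Without the restriction there are (5)! = 120 seatings.
Seatings with Eli beside Quinn: treat them as a block with 2 internal orders, giving 2 × (4)! = 48.
Subtracting, 120 − 48 = 72.

72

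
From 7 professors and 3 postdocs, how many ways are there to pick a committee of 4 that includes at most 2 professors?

Split by how many professors are chosen (0 through 2).
Sum: C(7,0)·C(3,4) + C(7,1)·C(3,3) + C(7,2)·C(3,2) = 0 + 7 + 63 = 70.

70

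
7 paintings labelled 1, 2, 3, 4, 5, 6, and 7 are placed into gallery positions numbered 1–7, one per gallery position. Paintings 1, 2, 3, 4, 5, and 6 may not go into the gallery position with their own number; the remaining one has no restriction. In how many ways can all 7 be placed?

2119

Let Aᵢ (for 1 ≤ i ≤ 6) be the placements that put painting i in its forbidden gallery position. Any j of these fix j positions, leaving (7−j)! ways to fill the rest, and there are C(6,j) ways to pick which j.
By inclusion–exclusion, the number of valid placements is Σ_{j=0}^{6} (−1)^j C(6,j)·(7−j)!.
Computing: 5040 − 4320 + 1800 − 480 + 90 − 12 + 1 = 2119.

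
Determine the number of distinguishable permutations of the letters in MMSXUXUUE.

15120

The 9 letters of MMSXUXUUE have repeats: M appearing twice, U appearing 3 times, and X appearing twice.
So there are 9! / (3!·2!·2!) = 15120 distinguishable arrangements.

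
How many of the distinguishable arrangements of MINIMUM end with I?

With the last slot taken by I, it remains to arrange the other 6 letters (MNIMUM).
Those 6 letters have M appearing 3 times, giving (6)!/(3!) = 120.

120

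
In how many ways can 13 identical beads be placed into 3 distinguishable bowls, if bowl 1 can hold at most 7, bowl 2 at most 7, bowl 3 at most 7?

42

By stars and bars, unrestricted non-negative solutions to x_1+…+x_3 = 13 number C(13+2,2) = 105.
Subtract solutions that violate a single cap (substitute x_i' = x_i − (cap_i+1)): x_1 ≥ 8 gives C(7,2) = 21; x_2 ≥ 8 gives C(7,2) = 21; x_3 ≥ 8 gives C(7,2) = 21. Together 63.
No two caps can be exceeded simultaneously, so the pair terms are all 0.
By inclusion–exclusion the count is 105 − 63 + 0 = 42.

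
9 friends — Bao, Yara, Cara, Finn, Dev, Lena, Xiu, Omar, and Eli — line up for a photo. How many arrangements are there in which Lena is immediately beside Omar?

80640

Place the 7 others and the Lena-Omar pair as 8 objects in a line; the pair has 2 internal arrangements.
That gives 2 × 8! = 2 × 40320 = 80640.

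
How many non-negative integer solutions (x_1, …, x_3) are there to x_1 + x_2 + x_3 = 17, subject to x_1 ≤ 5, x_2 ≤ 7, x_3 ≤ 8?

By stars and bars, unrestricted non-negative solutions to x_1+…+x_3 = 17 number C(17+2,2) = 171.
Subtract solutions that violate a single cap (substitute x_i' = x_i − (cap_i+1)): x_1 ≥ 6 gives C(13,2) = 78; x_2 ≥ 8 gives C(11,2) = 55; x_3 ≥ 9 gives C(10,2) = 45. Together 178.
Add back pairs where two caps are both exceeded: 10 + 6 + 1 = 17.
By inclusion–exclusion the count is 171 − 178 + 17 = 10.

10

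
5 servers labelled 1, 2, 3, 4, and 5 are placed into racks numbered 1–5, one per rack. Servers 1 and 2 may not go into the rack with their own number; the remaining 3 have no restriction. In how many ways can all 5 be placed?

78

Let Aᵢ (for i ∈ {1, 2}) be the placements that put server i in its forbidden rack. Any j of these fix j positions, leaving (5−j)! ways to fill the rest, and there are C(2,j) ways to pick which j.
By inclusion–exclusion, the number of valid placements is Σ_{j=0}^{2} (−1)^j C(2,j)·(5−j)!.
Computing: 120 − 48 + 6 = 78.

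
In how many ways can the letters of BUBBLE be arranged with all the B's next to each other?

Treat the 3 copies of B as a single block. The multiset to arrange is then {BBB, E, L, U}, 4 items in all.
All 4 items are distinct, so there are (4)! = 24 arrangements.

24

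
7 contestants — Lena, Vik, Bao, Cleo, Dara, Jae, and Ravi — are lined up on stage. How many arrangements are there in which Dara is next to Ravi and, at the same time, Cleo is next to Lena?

480

Treat {Dara,Ravi} as one block (2 orders) and {Cleo,Lena} as another (2 orders).
That leaves 5 units to arrange: 2 × 2 × 5! = 4 × 120 = 480.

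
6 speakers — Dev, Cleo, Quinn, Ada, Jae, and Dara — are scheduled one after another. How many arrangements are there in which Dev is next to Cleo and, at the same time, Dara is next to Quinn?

96

Treat {Dev,Cleo} as one block (2 orders) and {Dara,Quinn} as another (2 orders).
That leaves 4 units to arrange: 2 × 2 × 4! = 4 × 24 = 96.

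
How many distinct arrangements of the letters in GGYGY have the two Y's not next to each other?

Total arrangements of GGYGY: 5!/(3!·2!) = 10.
If the two Y's are adjacent, glue them into one block, leaving 4 items to arrange: (4)!/(3!) = 4 ways.
Hence 10 − 4 = 6.

6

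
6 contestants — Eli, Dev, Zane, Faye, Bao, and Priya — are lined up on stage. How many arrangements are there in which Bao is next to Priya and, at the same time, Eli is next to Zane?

Treat {Bao,Priya} as one block (2 orders) and {Eli,Zane} as another (2 orders).
That leaves 4 units to arrange: 2 × 2 × 4! = 4 × 24 = 96.

96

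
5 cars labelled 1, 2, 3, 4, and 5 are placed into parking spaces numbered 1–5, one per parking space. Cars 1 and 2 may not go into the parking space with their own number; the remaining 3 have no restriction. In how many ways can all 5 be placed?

78

Let Aᵢ (for i ∈ {1, 2}) be the placements that put car i in its forbidden parking space. Any j of these fix j positions, leaving (5−j)! ways to fill the rest, and there are C(2,j) ways to pick which j.
By inclusion–exclusion, the number of valid placements is Σ_{j=0}^{2} (−1)^j C(2,j)·(5−j)!.
Computing: 120 − 48 + 6 = 78.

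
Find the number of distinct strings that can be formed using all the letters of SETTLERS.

5040

SETTLERS has 8 letters with E appearing twice, S appearing twice, and T appearing twice.
The number of distinct arrangements is 8!/(2!·2!·2!) = 40320/8 = 5040.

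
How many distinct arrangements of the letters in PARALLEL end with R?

With the last slot taken by R, it remains to arrange the other 7 letters (PAALLEL).
Those 7 letters have A appearing twice and L appearing 3 times, giving (7)!/(3!·2!) = 420.

420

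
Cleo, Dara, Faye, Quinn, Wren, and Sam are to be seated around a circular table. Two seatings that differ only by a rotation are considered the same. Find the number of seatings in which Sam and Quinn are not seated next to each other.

All circular seatings of 6 people number (5)! = 120.
Seatings with Sam beside Quinn: treat them as a block with 2 internal orders, giving 2 × (4)! = 48.
Subtracting, 120 − 48 = 72.

72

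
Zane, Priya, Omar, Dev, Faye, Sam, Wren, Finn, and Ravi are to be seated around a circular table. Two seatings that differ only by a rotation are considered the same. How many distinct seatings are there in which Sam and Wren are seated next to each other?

Treat {Sam, Wren} as one unit (2 internal orders) and seat the resulting 8 units around the table: (7)! circular arrangements.
So 2 × (7)! = 2 × 5040 = 10080.

10080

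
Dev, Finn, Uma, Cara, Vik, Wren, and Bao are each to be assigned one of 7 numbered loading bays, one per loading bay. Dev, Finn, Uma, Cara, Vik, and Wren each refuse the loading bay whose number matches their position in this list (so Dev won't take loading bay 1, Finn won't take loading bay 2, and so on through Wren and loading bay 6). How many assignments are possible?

2119

Let Aᵢ (for 1 ≤ i ≤ 6) be the placements that put person i in their forbidden loading bay. Any j of these fix j positions, leaving (7−j)! ways to fill the rest, and there are C(6,j) ways to pick which j.
By inclusion–exclusion, the number of valid placements is Σ_{j=0}^{6} (−1)^j C(6,j)·(7−j)!.
Computing: 5040 − 4320 + 1800 − 480 + 90 − 12 + 1 = 2119.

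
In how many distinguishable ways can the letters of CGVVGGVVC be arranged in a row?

1260

CGVVGGVVC has 9 letters with C appearing twice, G appearing 3 times, and V appearing 4 times.
The number of distinct arrangements is 9!/(4!·3!·2!) = 362880/288 = 1260.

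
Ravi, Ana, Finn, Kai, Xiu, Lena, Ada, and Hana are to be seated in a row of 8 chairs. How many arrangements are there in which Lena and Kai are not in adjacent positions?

30240

There are 8! = 40320 arrangements in all. If Lena and Kai are adjacent, merging them into one block gives 2·(7)! = 10080 arrangements.
So 40320 − 10080 = 30240 arrangements keep them apart.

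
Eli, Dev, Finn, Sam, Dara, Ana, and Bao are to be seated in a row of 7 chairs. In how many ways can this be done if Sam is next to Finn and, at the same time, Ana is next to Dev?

480

Treat {Sam,Finn} as one block (2 orders) and {Ana,Dev} as another (2 orders).
That leaves 5 units to arrange: 2 × 2 × 5! = 4 × 120 = 480.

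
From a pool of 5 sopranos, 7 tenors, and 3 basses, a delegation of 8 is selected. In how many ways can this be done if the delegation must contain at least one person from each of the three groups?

5894

Total 8-person selections from all 15: C(15,8) = 6435.
Subtract selections that omit an entire group: no sopranos → C(10,8) = 45; no tenors → C(8,8) = 1; no basses → C(12,8) = 495.
Add back selections omitting two groups (i.e. drawn from a single group): C(5,8) + C(7,8) + C(3,8) = 0.
By inclusion–exclusion: 6435 − 541 + 0 = 5894.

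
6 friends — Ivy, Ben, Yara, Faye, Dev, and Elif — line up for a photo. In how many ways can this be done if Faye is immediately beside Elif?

240

Place the 4 others and the Faye-Elif pair as 5 objects in a line; the pair has 2 internal arrangements.
So the count is 2·(5)! = 240.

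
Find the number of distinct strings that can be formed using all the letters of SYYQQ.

SYYQQ has 5 letters with Q appearing twice and Y appearing twice.
Dividing 5! = 120 by 2!·2! = 4 for the repeated letters gives 30.

30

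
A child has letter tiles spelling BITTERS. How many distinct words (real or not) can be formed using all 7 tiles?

2520

BITTERS has 7 letters with T appearing twice.
Dividing 7! = 5040 by 2! = 2 for the repeated letters gives 2520.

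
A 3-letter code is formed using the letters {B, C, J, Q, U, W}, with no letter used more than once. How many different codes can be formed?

120

With no repetition, fill the 3 letters in order: 6 choices, then 5, down to 4.
6 × 5 × 4 = 120.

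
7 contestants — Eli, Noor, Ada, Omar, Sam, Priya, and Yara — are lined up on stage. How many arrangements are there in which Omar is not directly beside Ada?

Of the 7! = 5040 arrangements, those with Omar and Ada adjacent number 2 × 6! = 1440 (treat the pair as a block with 2 internal orders).
Complementary counting: 5040 − 1440 = 3600.

3600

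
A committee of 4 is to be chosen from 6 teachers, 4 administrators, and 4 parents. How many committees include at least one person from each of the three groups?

528

With no constraint there are C(14,4) = 1001 possible selections.
Selections missing a whole group: no teachers → C(8,4) = 70; no administrators → C(10,4) = 210; no parents → C(10,4) = 210.
Add back selections omitting two groups (i.e. drawn from a single group): C(6,4) + C(4,4) + C(4,4) = 17.
By inclusion–exclusion: 1001 − 490 + 17 = 528.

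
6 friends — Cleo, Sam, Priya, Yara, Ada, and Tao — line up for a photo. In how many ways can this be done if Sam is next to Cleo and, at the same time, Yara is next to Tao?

96

Treat {Sam,Cleo} as one block (2 orders) and {Yara,Tao} as another (2 orders).
That leaves 4 units to arrange: 2 × 2 × 4! = 4 × 24 = 96.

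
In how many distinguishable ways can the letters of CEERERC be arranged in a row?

The 7 letters of CEERERC have repeats: C appearing twice, E appearing 3 times, and R appearing twice.
Dividing 7! = 5040 by 3!·2!·2! = 24 for the repeated letters gives 210.

210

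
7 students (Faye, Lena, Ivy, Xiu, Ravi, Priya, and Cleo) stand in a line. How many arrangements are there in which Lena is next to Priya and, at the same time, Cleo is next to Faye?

480

Treat {Lena,Priya} as one block (2 orders) and {Cleo,Faye} as another (2 orders).
That leaves 5 units to arrange: 2 × 2 × 5! = 4 × 120 = 480.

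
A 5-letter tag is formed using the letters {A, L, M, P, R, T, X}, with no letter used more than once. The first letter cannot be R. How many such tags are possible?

The first letter has 7−1 = 6 choices (anything except R).
The remaining 4 letters are filled from the other 6 symbols without repetition: 6 × 5 × 4 × 3 = 360.
Total: 6 × 360 = 2160.

2160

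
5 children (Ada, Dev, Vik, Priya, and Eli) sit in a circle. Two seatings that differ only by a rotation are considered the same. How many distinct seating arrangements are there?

Seat Ada anywhere (absorbing the rotational symmetry), then permute the other 4: (4)! = 24.

24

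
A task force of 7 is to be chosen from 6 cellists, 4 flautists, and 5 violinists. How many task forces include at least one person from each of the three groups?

5949

Unrestricted: C(15,7) = 6435 ways to pick any 7 of the 15.
Subtract selections that omit an entire group: no cellists → C(9,7) = 36; no flautists → C(11,7) = 330; no violinists → C(10,7) = 120.
Add back selections omitting two groups (i.e. drawn from a single group): C(6,7) + C(4,7) + C(5,7) = 0.
By inclusion–exclusion: 6435 − 486 + 0 = 5949.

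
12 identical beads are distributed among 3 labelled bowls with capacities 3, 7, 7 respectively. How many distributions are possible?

18

By stars and bars, unrestricted non-negative solutions to x_1+…+x_3 = 12 number C(12+2,2) = 91.
Subtract solutions that violate a single cap (substitute x_i' = x_i − (cap_i+1)): x_1 ≥ 4 gives C(10,2) = 45; x_2 ≥ 8 gives C(6,2) = 15; x_3 ≥ 8 gives C(6,2) = 15. Together 75.
Add back pairs where two caps are both exceeded: 1 + 1 + 0 = 2.
By inclusion–exclusion the count is 91 − 75 + 2 = 18.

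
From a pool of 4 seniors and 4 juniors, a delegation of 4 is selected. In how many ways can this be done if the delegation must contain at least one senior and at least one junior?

Unrestricted: C(8,4) = 70 ways to pick any 4 of the 8.
Subtract selections that omit an entire group: no seniors → C(4,4) = 1; no juniors → C(4,4) = 1.
Both groups omitted at once is impossible, so 70 − 2 = 68.

68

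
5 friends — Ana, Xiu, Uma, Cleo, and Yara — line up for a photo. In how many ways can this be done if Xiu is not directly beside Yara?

There are 5! = 120 arrangements in all. If Xiu and Yara are adjacent, merging them into one block gives 2·(4)! = 48 arrangements.
So 120 − 48 = 72 arrangements keep them apart.

72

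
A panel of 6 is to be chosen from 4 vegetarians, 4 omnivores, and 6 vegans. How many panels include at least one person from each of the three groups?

2556

Unrestricted: C(14,6) = 3003 ways to pick any 6 of the 14.
Subtract selections that omit an entire group: no vegetarians → C(10,6) = 210; no omnivores → C(10,6) = 210; no vegans → C(8,6) = 28.
Add back selections omitting two groups (i.e. drawn from a single group): C(4,6) + C(4,6) + C(6,6) = 1.
By inclusion–exclusion: 3003 − 448 + 1 = 2556.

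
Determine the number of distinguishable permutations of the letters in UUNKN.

30

Letter multiplicities in UUNKN: K×1, N×2, U×2.
So there are 5! / (2!·2!) = 30 distinguishable arrangements.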